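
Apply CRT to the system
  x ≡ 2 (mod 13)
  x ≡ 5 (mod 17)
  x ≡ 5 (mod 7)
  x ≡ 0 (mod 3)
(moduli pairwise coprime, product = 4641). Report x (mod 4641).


Product of moduli M = 13 · 17 · 7 · 3 = 4641.
Merge one congruence at a time:
  Start: x ≡ 2 (mod 13).
  Combine with x ≡ 5 (mod 17); new modulus lcm = 221.
    Write x = 2 + 13·t and substitute into x ≡ 5 (mod 17): 13·t ≡ 5 − 2 = 3 (mod 17).
    The inverse of 13 mod 17 is 4 (since 13·4 = 52 = 3·17 + 1), so t ≡ 4·3 = 12 ≡ 12 (mod 17).
    Then x = 2 + 13·12 = 158, valid modulo lcm(13, 17) = 221: x ≡ 158 (mod 221).
  Combine with x ≡ 5 (mod 7); new modulus lcm = 1547.
    Write x = 158 + 221·t and substitute into x ≡ 5 (mod 7): 221·t ≡ 5 − 158 = -153 (mod 7).
    Reduce coefficients mod 7: 4·t ≡ 1 (mod 7).
    The inverse of 4 mod 7 is 2 (since 4·2 = 8 = 1·7 + 1), so t ≡ 2·1 = 2 ≡ 2 (mod 7).
    Then x = 158 + 221·2 = 600, valid modulo lcm(221, 7) = 1547: x ≡ 600 (mod 1547).
  Combine with x ≡ 0 (mod 3); new modulus lcm = 4641.
    Write x = 600 + 1547·t and substitute into x ≡ 0 (mod 3): 1547·t ≡ 0 − 600 = -600 (mod 3).
    Reduce coefficients mod 3: 2·t ≡ 0 (mod 3).
    The inverse of 2 mod 3 is 2 (since 2·2 = 4 = 1·3 + 1), so t ≡ 2·0 = 0 ≡ 0 (mod 3).
    Then x = 600 + 1547·0 = 600, valid modulo lcm(1547, 3) = 4641: x ≡ 600 (mod 4641).
Verify against each original: 600 mod 13 = 2, 600 mod 17 = 5, 600 mod 7 = 5, 600 mod 3 = 0.

x ≡ 600 (mod 4641).


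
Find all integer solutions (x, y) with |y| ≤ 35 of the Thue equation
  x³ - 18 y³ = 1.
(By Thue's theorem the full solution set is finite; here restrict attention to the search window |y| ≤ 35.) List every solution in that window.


The equation is x³ - 18y³ = 1. For fixed y, x³ = 18·y³ + 1, so a solution requires the RHS to be a perfect cube.
Strategy: iterate y from -35 to 35, compute RHS = 18·y³ + 1, and check whether it is a (positive or negative) perfect cube.
Check small values of y:
  y = 0: RHS = 1 = (1)³ ⇒ x = 1 works.
  y = 1: RHS = 19 is not a perfect cube.
  y = -1: RHS = -17 is not a perfect cube.
  y = 2: RHS = 145 is not a perfect cube.
  y = -2: RHS = -143 is not a perfect cube.
  y = 3: RHS = 487 is not a perfect cube.
  y = -3: RHS = -485 is not a perfect cube.
Continuing the search up to |y| = 35 finds no further solutions beyond those listed.
Collected solutions: (1, 0).

Solutions (with |y| ≤ 35): (1, 0).


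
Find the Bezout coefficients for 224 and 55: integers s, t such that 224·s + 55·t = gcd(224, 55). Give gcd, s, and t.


Euclidean algorithm on (224, 55) — divide until remainder is 0:
  224 = 4 · 55 + 4
  55 = 13 · 4 + 3
  4 = 1 · 3 + 1
  3 = 3 · 1 + 0
gcd(224, 55) = 1.
Track Bezout coefficients alongside the remainders: start with r₀ = 224 = a·1 + b·0 (s = 1, t = 0) and r₁ = 55 = a·0 + b·1 (s = 0, t = 1); each new remainder r_{k+1} = r_{k-1} − q_k·r_k inherits s_{k+1} = s_{k-1} − q_k·s_k, t_{k+1} = t_{k-1} − q_k·t_k, so r_k = a·s_k + b·t_k at every step:
  q = 4: r = 4, s = 1 − 4·0 = 1, t = 0 − 4·1 = -4  (check: 224·1 + 55·(-4) = 4)
  q = 13: r = 3, s = 0 − 13·1 = -13, t = 1 − 13·(-4) = 53  (check: 224·(-13) + 55·53 = 3)
  q = 1: r = 1, s = 1 − 1·(-13) = 14, t = -4 − 1·53 = -57  (check: 224·14 + 55·(-57) = 1)
The row with r = 1 (the gcd) gives the Bezout coefficients s = 14, t = -57.
Result: 224 · (14) + 55 · (-57) = 1.

gcd(224, 55) = 1; s = 14, t = -57 (check: 224·14 + 55·(-57) = 1).


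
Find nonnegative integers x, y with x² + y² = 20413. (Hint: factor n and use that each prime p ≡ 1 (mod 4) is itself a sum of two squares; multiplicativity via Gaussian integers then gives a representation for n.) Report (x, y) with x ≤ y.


Step 1: Factor n = 20413 = 137 · 149.
Step 2: Check the mod-4 condition on each prime factor: 137 ≡ 1 (mod 4), exponent 1; 149 ≡ 1 (mod 4), exponent 1.
All primes ≡ 3 (mod 4) appear to even exponent (or don't appear), so by the two-squares theorem n IS expressible as a sum of two squares.
Step 3: Build a representation. Here n = 137 · 149 is a product of primes ≡ 1 (mod 4). Each prime p ≡ 1 (mod 4) is itself a sum of two squares; find a² by testing p − a² for a perfect square:
  137: 137 − 1² = 136, 137 − 2² = 133, 137 − 3² = 128, 137 − 4² = 121 = 11² ⇒ 137 = 4² + 11².
  149: 149 − 1² = 148, 149 − 2² = 145, 149 − 3² = 140, 149 − 4² = 133, 149 − 5² = 124, 149 − 6² = 113, 149 − 7² = 100 = 10² ⇒ 149 = 7² + 10².
  Combine using the Brahmagupta–Fibonacci identity (a² + b²)(c² + d²) = (ac − bd)² + (ad + bc)² = (ac + bd)² + (ad − bc)²:
  137 · 149 = 20413: from (4² + 11²)(7² + 10²), take (4·7 − 11·10, 4·10 + 11·7) = (28 − 110, 40 + 77) = (-82, 117); dropping signs (only squares matter) gives (82, 117); check 82² + 117² = 6724 + 13689 = 20413 ✓.
Step 4: Order so x ≤ y and verify: 82² + 117² = 6724 + 13689 = 20413 = n. ✓

n = 20413 = 82² + 117² (one valid representation with x ≤ y).


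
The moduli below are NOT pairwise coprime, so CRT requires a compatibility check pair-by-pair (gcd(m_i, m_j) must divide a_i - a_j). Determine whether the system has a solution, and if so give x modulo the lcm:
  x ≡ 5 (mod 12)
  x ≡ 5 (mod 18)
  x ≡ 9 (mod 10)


Moduli 12, 18, 10 are not pairwise coprime, so CRT works modulo lcm(m_i) when all pairwise compatibility conditions hold.
Pairwise compatibility: gcd(m_i, m_j) must divide a_i - a_j for every pair.
Merge one congruence at a time:
  Start: x ≡ 5 (mod 12).
  Combine with x ≡ 5 (mod 18): gcd(12, 18) = 6; 5 - 5 = 0, which IS divisible by 6, so compatible.
    Write x = 5 + 12·t and substitute into x ≡ 5 (mod 18): 12·t ≡ 5 − 5 = 0 (mod 18).
    Divide the congruence (and modulus) by g = 6: 2·t ≡ 0 (mod 3).
    The inverse of 2 mod 3 is 2 (since 2·2 = 4 = 1·3 + 1), so t ≡ 2·0 = 0 ≡ 0 (mod 3).
    Then x = 5 + 12·0 = 5, valid modulo lcm(12, 18) = 36: x ≡ 5 (mod 36).
  Combine with x ≡ 9 (mod 10): gcd(36, 10) = 2; 9 - 5 = 4, which IS divisible by 2, so compatible.
    Write x = 5 + 36·t and substitute into x ≡ 9 (mod 10): 36·t ≡ 9 − 5 = 4 (mod 10).
    Divide the congruence (and modulus) by g = 2: 18·t ≡ 2 (mod 5).
    Reduce coefficients mod 5: 3·t ≡ 2 (mod 5).
    The inverse of 3 mod 5 is 2 (since 3·2 = 6 = 1·5 + 1), so t ≡ 2·2 = 4 ≡ 4 (mod 5).
    Then x = 5 + 36·4 = 149, valid modulo lcm(36, 10) = 180: x ≡ 149 (mod 180).
Verify: 149 mod 12 = 5, 149 mod 18 = 5, 149 mod 10 = 9.

x ≡ 149 (mod 180).


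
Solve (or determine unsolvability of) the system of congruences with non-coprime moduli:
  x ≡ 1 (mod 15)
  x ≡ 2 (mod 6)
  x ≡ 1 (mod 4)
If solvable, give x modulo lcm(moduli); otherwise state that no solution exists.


Moduli 15, 6, 4 are not pairwise coprime, so CRT works modulo lcm(m_i) when all pairwise compatibility conditions hold.
Pairwise compatibility: gcd(m_i, m_j) must divide a_i - a_j for every pair.
Merge one congruence at a time:
  Start: x ≡ 1 (mod 15).
  Combine with x ≡ 2 (mod 6): gcd(15, 6) = 3, and 2 - 1 = 1 is NOT divisible by 3.
    ⇒ system is inconsistent (no integer solution).

No solution (the system is inconsistent).


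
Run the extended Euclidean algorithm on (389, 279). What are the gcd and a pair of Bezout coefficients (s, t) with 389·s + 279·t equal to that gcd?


Euclidean algorithm on (389, 279) — divide until remainder is 0:
  389 = 1 · 279 + 110
  279 = 2 · 110 + 59
  110 = 1 · 59 + 51
  59 = 1 · 51 + 8
  51 = 6 · 8 + 3
  8 = 2 · 3 + 2
  3 = 1 · 2 + 1
  2 = 2 · 1 + 0
gcd(389, 279) = 1.
Track Bezout coefficients alongside the remainders: start with r₀ = 389 = a·1 + b·0 (s = 1, t = 0) and r₁ = 279 = a·0 + b·1 (s = 0, t = 1); each new remainder r_{k+1} = r_{k-1} − q_k·r_k inherits s_{k+1} = s_{k-1} − q_k·s_k, t_{k+1} = t_{k-1} − q_k·t_k, so r_k = a·s_k + b·t_k at every step:
  q = 1: r = 110, s = 1 − 1·0 = 1, t = 0 − 1·1 = -1  (check: 389·1 + 279·(-1) = 110)
  q = 2: r = 59, s = 0 − 2·1 = -2, t = 1 − 2·(-1) = 3  (check: 389·(-2) + 279·3 = 59)
  q = 1: r = 51, s = 1 − 1·(-2) = 3, t = -1 − 1·3 = -4  (check: 389·3 + 279·(-4) = 51)
  q = 1: r = 8, s = -2 − 1·3 = -5, t = 3 − 1·(-4) = 7  (check: 389·(-5) + 279·7 = 8)
  q = 6: r = 3, s = 3 − 6·(-5) = 33, t = -4 − 6·7 = -46  (check: 389·33 + 279·(-46) = 3)
  q = 2: r = 2, s = -5 − 2·33 = -71, t = 7 − 2·(-46) = 99  (check: 389·(-71) + 279·99 = 2)
  q = 1: r = 1, s = 33 − 1·(-71) = 104, t = -46 − 1·99 = -145  (check: 389·104 + 279·(-145) = 1)
The row with r = 1 (the gcd) gives the Bezout coefficients s = 104, t = -145.
Result: 389 · (104) + 279 · (-145) = 1.

gcd(389, 279) = 1; s = 104, t = -145 (check: 389·104 + 279·(-145) = 1).


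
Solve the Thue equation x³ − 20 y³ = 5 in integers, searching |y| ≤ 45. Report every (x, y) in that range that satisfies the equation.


The equation is x³ - 20y³ = 5. For fixed y, x³ = 20·y³ + 5, so a solution requires the RHS to be a perfect cube.
Strategy: iterate y from -45 to 45, compute RHS = 20·y³ + 5, and check whether it is a (positive or negative) perfect cube.
Check small values of y:
  y = 0: RHS = 5 is not a perfect cube.
  y = 1: RHS = 25 is not a perfect cube.
  y = -1: RHS = -15 is not a perfect cube.
  y = 2: RHS = 165 is not a perfect cube.
  y = -2: RHS = -155 is not a perfect cube.
  y = 3: RHS = 545 is not a perfect cube.
  y = -3: RHS = -535 is not a perfect cube.
Continuing the search up to |y| = 45 finds no solutions either.
No (x, y) in the scanned range satisfies the equation.

No integer solutions with |y| ≤ 45.


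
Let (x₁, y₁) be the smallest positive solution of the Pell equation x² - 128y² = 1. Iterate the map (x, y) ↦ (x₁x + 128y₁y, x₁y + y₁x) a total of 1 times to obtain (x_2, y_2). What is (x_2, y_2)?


Step 1: Find the fundamental solution (x₁, y₁) of x² - 128y² = 1.
  Expand √128 as a continued fraction. a₀ = ⌊√128⌋ = 11; iterate m_{k+1} = d_k·a_k − m_k, d_{k+1} = (128 − m_{k+1}²)/d_k, a_{k+1} = ⌊(a₀ + m_{k+1})/d_{k+1}⌋ (starting m₀ = 0, d₀ = 1), with convergents p_k = a_k·p_{k-1} + p_{k-2}, q_k = a_k·q_{k-1} + q_{k-2} (p₋₁ = 1, q₋₁ = 0):
  k = 0: a₀ = 11; p₀/q₀ = 11/1; p₀² − 128·q₀² = 121 − 128 = -7.
  k = 1: m = 11, d = 7, a = ⌊(11 + 11)/7⌋ = 3; p/q = (3·11 + 1)/(3·1 + 0) = 34/3; p² − 128·q² = 1156 − 1152 = 4.
  k = 2: m = 10, d = 4, a = ⌊(11 + 10)/4⌋ = 5; p/q = (5·34 + 11)/(5·3 + 1) = 181/16; p² − 128·q² = 32761 − 32768 = -7.
  k = 3: m = 10, d = 7, a = ⌊(11 + 10)/7⌋ = 3; p/q = (3·181 + 34)/(3·16 + 3) = 577/51; p² − 128·q² = 332929 − 332928 = 1.
  The first convergent with p² − 128·q² = 1 gives the fundamental solution (x₁, y₁) = (577, 51).
Step 2: Apply the recurrence (x_{n+1}, y_{n+1}) = (x₁x_n + 128y₁y_n, x₁y_n + y₁x_n) repeatedly.
  From (x_1, y_1) = (577, 51): x_2 = 577·577 + 128·51·51 = 665857; y_2 = 577·51 + 51·577 = 58854.
Step 3: Verify x_2² - 128·y_2² = 443365544449 - 443365544448 = 1 (should be 1). ✓

(x_1, y_1) = (577, 51); (x_2, y_2) = (665857, 58854).


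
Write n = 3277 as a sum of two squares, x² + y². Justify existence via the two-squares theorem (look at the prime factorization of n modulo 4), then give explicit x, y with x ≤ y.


Step 1: Factor n = 3277 = 29 · 113.
Step 2: Check the mod-4 condition on each prime factor: 29 ≡ 1 (mod 4), exponent 1; 113 ≡ 1 (mod 4), exponent 1.
All primes ≡ 3 (mod 4) appear to even exponent (or don't appear), so by the two-squares theorem n IS expressible as a sum of two squares.
Step 3: Build a representation. Here n = 29 · 113 is a product of primes ≡ 1 (mod 4). Each prime p ≡ 1 (mod 4) is itself a sum of two squares; find a² by testing p − a² for a perfect square:
  29: 29 − 1² = 28, 29 − 2² = 25 = 5² ⇒ 29 = 2² + 5².
  113: 113 − 1² = 112, 113 − 2² = 109, 113 − 3² = 104, 113 − 4² = 97, 113 − 5² = 88, 113 − 6² = 77, 113 − 7² = 64 = 8² ⇒ 113 = 7² + 8².
  Combine using the Brahmagupta–Fibonacci identity (a² + b²)(c² + d²) = (ac − bd)² + (ad + bc)² = (ac + bd)² + (ad − bc)²:
  29 · 113 = 3277: from (2² + 5²)(7² + 8²), take (2·7 − 5·8, 2·8 + 5·7) = (14 − 40, 16 + 35) = (-26, 51); dropping signs (only squares matter) gives (26, 51); check 26² + 51² = 676 + 2601 = 3277 ✓.
Step 4: Order so x ≤ y and verify: 26² + 51² = 676 + 2601 = 3277 = n. ✓

n = 3277 = 26² + 51² (one valid representation with x ≤ y).


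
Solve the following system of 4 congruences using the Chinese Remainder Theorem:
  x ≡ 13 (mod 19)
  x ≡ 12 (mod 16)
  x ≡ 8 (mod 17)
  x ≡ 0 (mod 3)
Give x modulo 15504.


Product of moduli M = 19 · 16 · 17 · 3 = 15504.
Merge one congruence at a time:
  Start: x ≡ 13 (mod 19).
  Combine with x ≡ 12 (mod 16); new modulus lcm = 304.
    Write x = 13 + 19·t and substitute into x ≡ 12 (mod 16): 19·t ≡ 12 − 13 = -1 (mod 16).
    Reduce coefficients mod 16: 3·t ≡ 15 (mod 16).
    The inverse of 3 mod 16 is 11 (since 3·11 = 33 = 2·16 + 1), so t ≡ 11·15 = 165 ≡ 5 (mod 16).
    Then x = 13 + 19·5 = 108, valid modulo lcm(19, 16) = 304: x ≡ 108 (mod 304).
  Combine with x ≡ 8 (mod 17); new modulus lcm = 5168.
    Write x = 108 + 304·t and substitute into x ≡ 8 (mod 17): 304·t ≡ 8 − 108 = -100 (mod 17).
    Reduce coefficients mod 17: 15·t ≡ 2 (mod 17).
    The inverse of 15 mod 17 is 8 (since 15·8 = 120 = 7·17 + 1), so t ≡ 8·2 = 16 ≡ 16 (mod 17).
    Then x = 108 + 304·16 = 4972, valid modulo lcm(304, 17) = 5168: x ≡ 4972 (mod 5168).
  Combine with x ≡ 0 (mod 3); new modulus lcm = 15504.
    Write x = 4972 + 5168·t and substitute into x ≡ 0 (mod 3): 5168·t ≡ 0 − 4972 = -4972 (mod 3).
    Reduce coefficients mod 3: 2·t ≡ 2 (mod 3).
    The inverse of 2 mod 3 is 2 (since 2·2 = 4 = 1·3 + 1), so t ≡ 2·2 = 4 ≡ 1 (mod 3).
    Then x = 4972 + 5168·1 = 10140, valid modulo lcm(5168, 3) = 15504: x ≡ 10140 (mod 15504).
Verify against each original: 10140 mod 19 = 13, 10140 mod 16 = 12, 10140 mod 17 = 8, 10140 mod 3 = 0.

x ≡ 10140 (mod 15504).


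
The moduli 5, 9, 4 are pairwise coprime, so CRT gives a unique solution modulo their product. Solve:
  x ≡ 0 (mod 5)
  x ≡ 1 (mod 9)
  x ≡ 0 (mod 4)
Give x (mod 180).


Moduli 5, 9, 4 are pairwise coprime; by CRT there is a unique solution modulo M = 5 · 9 · 4 = 180.
Solve pairwise, accumulating the modulus:
  Start with x ≡ 0 (mod 5).
  Combine with x ≡ 1 (mod 9): since gcd(5, 9) = 1, we get a unique residue mod 45.
    Write x = 0 + 5·t and substitute into x ≡ 1 (mod 9): 5·t ≡ 1 − 0 = 1 (mod 9).
    The inverse of 5 mod 9 is 2 (since 5·2 = 10 = 1·9 + 1), so t ≡ 2·1 = 2 ≡ 2 (mod 9).
    Then x = 0 + 5·2 = 10, valid modulo lcm(5, 9) = 45: x ≡ 10 (mod 45).
  Combine with x ≡ 0 (mod 4): since gcd(45, 4) = 1, we get a unique residue mod 180.
    Write x = 10 + 45·t and substitute into x ≡ 0 (mod 4): 45·t ≡ 0 − 10 = -10 (mod 4).
    Reduce coefficients mod 4: 1·t ≡ 2 (mod 4).
    So t ≡ 2 (mod 4).
    Then x = 10 + 45·2 = 100, valid modulo lcm(45, 4) = 180: x ≡ 100 (mod 180).
Verify: 100 mod 5 = 0 ✓, 100 mod 9 = 1 ✓, 100 mod 4 = 0 ✓.

x ≡ 100 (mod 180).


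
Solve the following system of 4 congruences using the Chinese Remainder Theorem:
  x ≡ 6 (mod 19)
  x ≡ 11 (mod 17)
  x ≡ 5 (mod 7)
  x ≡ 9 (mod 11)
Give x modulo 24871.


Product of moduli M = 19 · 17 · 7 · 11 = 24871.
Merge one congruence at a time:
  Start: x ≡ 6 (mod 19).
  Combine with x ≡ 11 (mod 17); new modulus lcm = 323.
    Write x = 6 + 19·t and substitute into x ≡ 11 (mod 17): 19·t ≡ 11 − 6 = 5 (mod 17).
    Reduce coefficients mod 17: 2·t ≡ 5 (mod 17).
    The inverse of 2 mod 17 is 9 (since 2·9 = 18 = 1·17 + 1), so t ≡ 9·5 = 45 ≡ 11 (mod 17).
    Then x = 6 + 19·11 = 215, valid modulo lcm(19, 17) = 323: x ≡ 215 (mod 323).
  Combine with x ≡ 5 (mod 7); new modulus lcm = 2261.
    Write x = 215 + 323·t and substitute into x ≡ 5 (mod 7): 323·t ≡ 5 − 215 = -210 (mod 7).
    Reduce coefficients mod 7: 1·t ≡ 0 (mod 7).
    So t ≡ 0 (mod 7).
    Then x = 215 + 323·0 = 215, valid modulo lcm(323, 7) = 2261: x ≡ 215 (mod 2261).
  Combine with x ≡ 9 (mod 11); new modulus lcm = 24871.
    Write x = 215 + 2261·t and substitute into x ≡ 9 (mod 11): 2261·t ≡ 9 − 215 = -206 (mod 11).
    Reduce coefficients mod 11: 6·t ≡ 3 (mod 11).
    The inverse of 6 mod 11 is 2 (since 6·2 = 12 = 1·11 + 1), so t ≡ 2·3 = 6 ≡ 6 (mod 11).
    Then x = 215 + 2261·6 = 13781, valid modulo lcm(2261, 11) = 24871: x ≡ 13781 (mod 24871).
Verify against each original: 13781 mod 19 = 6, 13781 mod 17 = 11, 13781 mod 7 = 5, 13781 mod 11 = 9.

x ≡ 13781 (mod 24871).


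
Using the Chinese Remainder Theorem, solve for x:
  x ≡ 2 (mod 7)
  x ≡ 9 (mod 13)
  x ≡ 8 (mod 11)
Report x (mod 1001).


Moduli 7, 13, 11 are pairwise coprime; by CRT there is a unique solution modulo M = 7 · 13 · 11 = 1001.
Solve pairwise, accumulating the modulus:
  Start with x ≡ 2 (mod 7).
  Combine with x ≡ 9 (mod 13): since gcd(7, 13) = 1, we get a unique residue mod 91.
    Write x = 2 + 7·t and substitute into x ≡ 9 (mod 13): 7·t ≡ 9 − 2 = 7 (mod 13).
    The inverse of 7 mod 13 is 2 (since 7·2 = 14 = 1·13 + 1), so t ≡ 2·7 = 14 ≡ 1 (mod 13).
    Then x = 2 + 7·1 = 9, valid modulo lcm(7, 13) = 91: x ≡ 9 (mod 91).
  Combine with x ≡ 8 (mod 11): since gcd(91, 11) = 1, we get a unique residue mod 1001.
    Write x = 9 + 91·t and substitute into x ≡ 8 (mod 11): 91·t ≡ 8 − 9 = -1 (mod 11).
    Reduce coefficients mod 11: 3·t ≡ 10 (mod 11).
    The inverse of 3 mod 11 is 4 (since 3·4 = 12 = 1·11 + 1), so t ≡ 4·10 = 40 ≡ 7 (mod 11).
    Then x = 9 + 91·7 = 646, valid modulo lcm(91, 11) = 1001: x ≡ 646 (mod 1001).
Verify: 646 mod 7 = 2 ✓, 646 mod 13 = 9 ✓, 646 mod 11 = 8 ✓.

x ≡ 646 (mod 1001).


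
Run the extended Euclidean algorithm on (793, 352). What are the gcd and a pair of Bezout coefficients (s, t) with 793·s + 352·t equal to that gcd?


Euclidean algorithm on (793, 352) — divide until remainder is 0:
  793 = 2 · 352 + 89
  352 = 3 · 89 + 85
  89 = 1 · 85 + 4
  85 = 21 · 4 + 1
  4 = 4 · 1 + 0
gcd(793, 352) = 1.
Track Bezout coefficients alongside the remainders: start with r₀ = 793 = a·1 + b·0 (s = 1, t = 0) and r₁ = 352 = a·0 + b·1 (s = 0, t = 1); each new remainder r_{k+1} = r_{k-1} − q_k·r_k inherits s_{k+1} = s_{k-1} − q_k·s_k, t_{k+1} = t_{k-1} − q_k·t_k, so r_k = a·s_k + b·t_k at every step:
  q = 2: r = 89, s = 1 − 2·0 = 1, t = 0 − 2·1 = -2  (check: 793·1 + 352·(-2) = 89)
  q = 3: r = 85, s = 0 − 3·1 = -3, t = 1 − 3·(-2) = 7  (check: 793·(-3) + 352·7 = 85)
  q = 1: r = 4, s = 1 − 1·(-3) = 4, t = -2 − 1·7 = -9  (check: 793·4 + 352·(-9) = 4)
  q = 21: r = 1, s = -3 − 21·4 = -87, t = 7 − 21·(-9) = 196  (check: 793·(-87) + 352·196 = 1)
The row with r = 1 (the gcd) gives the Bezout coefficients s = -87, t = 196.
Result: 793 · (-87) + 352 · (196) = 1.

gcd(793, 352) = 1; s = -87, t = 196 (check: 793·(-87) + 352·196 = 1).


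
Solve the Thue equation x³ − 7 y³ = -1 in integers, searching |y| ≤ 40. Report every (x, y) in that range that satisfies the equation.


The equation is x³ - 7y³ = -1. For fixed y, x³ = 7·y³ − 1, so a solution requires the RHS to be a perfect cube.
Strategy: iterate y from -40 to 40, compute RHS = 7·y³ − 1, and check whether it is a (positive or negative) perfect cube.
Check small values of y:
  y = 0: RHS = -1 = (-1)³ ⇒ x = -1 works.
  y = 1: RHS = 6 is not a perfect cube.
  y = -1: RHS = -8 = (-2)³ ⇒ x = -2 works.
  y = 2: RHS = 55 is not a perfect cube.
  y = -2: RHS = -57 is not a perfect cube.
  y = 3: RHS = 188 is not a perfect cube.
  y = -3: RHS = -190 is not a perfect cube.
Continuing the search up to |y| = 40 finds no further solutions beyond those listed.
Collected solutions: (-1, 0), (-2, -1).

Solutions (with |y| ≤ 40): (-1, 0), (-2, -1).


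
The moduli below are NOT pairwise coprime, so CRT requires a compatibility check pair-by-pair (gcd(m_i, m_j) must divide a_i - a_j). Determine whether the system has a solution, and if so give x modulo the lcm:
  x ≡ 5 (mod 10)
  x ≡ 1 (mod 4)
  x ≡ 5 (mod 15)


Moduli 10, 4, 15 are not pairwise coprime, so CRT works modulo lcm(m_i) when all pairwise compatibility conditions hold.
Pairwise compatibility: gcd(m_i, m_j) must divide a_i - a_j for every pair.
Merge one congruence at a time:
  Start: x ≡ 5 (mod 10).
  Combine with x ≡ 1 (mod 4): gcd(10, 4) = 2; 1 - 5 = -4, which IS divisible by 2, so compatible.
    Write x = 5 + 10·t and substitute into x ≡ 1 (mod 4): 10·t ≡ 1 − 5 = -4 (mod 4).
    Divide the congruence (and modulus) by g = 2: 5·t ≡ -2 (mod 2).
    Reduce coefficients mod 2: 1·t ≡ 0 (mod 2).
    So t ≡ 0 (mod 2).
    Then x = 5 + 10·0 = 5, valid modulo lcm(10, 4) = 20: x ≡ 5 (mod 20).
  Combine with x ≡ 5 (mod 15): gcd(20, 15) = 5; 5 - 5 = 0, which IS divisible by 5, so compatible.
    Write x = 5 + 20·t and substitute into x ≡ 5 (mod 15): 20·t ≡ 5 − 5 = 0 (mod 15).
    Divide the congruence (and modulus) by g = 5: 4·t ≡ 0 (mod 3).
    Reduce coefficients mod 3: 1·t ≡ 0 (mod 3).
    So t ≡ 0 (mod 3).
    Then x = 5 + 20·0 = 5, valid modulo lcm(20, 15) = 60: x ≡ 5 (mod 60).
Verify: 5 mod 10 = 5, 5 mod 4 = 1, 5 mod 15 = 5.

x ≡ 5 (mod 60).


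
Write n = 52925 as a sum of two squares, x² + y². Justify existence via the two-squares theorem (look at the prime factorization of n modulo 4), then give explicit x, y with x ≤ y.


Step 1: Factor n = 52925 = 5^2 · 29 · 73.
Step 2: Check the mod-4 condition on each prime factor: 5 ≡ 1 (mod 4), exponent 2; 29 ≡ 1 (mod 4), exponent 1; 73 ≡ 1 (mod 4), exponent 1.
All primes ≡ 3 (mod 4) appear to even exponent (or don't appear), so by the two-squares theorem n IS expressible as a sum of two squares.
Step 3: Build a representation. Group n = k² · m with k = 5 and m = 29 · 73 = 2117 (a product of primes ≡ 1 (mod 4)); a representation of m scales to one of n via (k·x)² + (k·y)² = k²(x² + y²). Each prime p ≡ 1 (mod 4) is itself a sum of two squares; find a² by testing p − a² for a perfect square:
  29: 29 − 1² = 28, 29 − 2² = 25 = 5² ⇒ 29 = 2² + 5².
  73: 73 − 1² = 72, 73 − 2² = 69, 73 − 3² = 64 = 8² ⇒ 73 = 3² + 8².
  Combine using the Brahmagupta–Fibonacci identity (a² + b²)(c² + d²) = (ac − bd)² + (ad + bc)² = (ac + bd)² + (ad − bc)²:
  29 · 73 = 2117: from (2² + 5²)(3² + 8²), take (2·3 − 5·8, 2·8 + 5·3) = (6 − 40, 16 + 15) = (-34, 31); dropping signs (only squares matter) gives (34, 31); check 34² + 31² = 1156 + 961 = 2117 ✓.
  Scale by k = 5: (5·34, 5·31) = (170, 155).
Step 4: Order so x ≤ y and verify: 155² + 170² = 24025 + 28900 = 52925 = n. ✓

n = 52925 = 155² + 170² (one valid representation with x ≤ y).


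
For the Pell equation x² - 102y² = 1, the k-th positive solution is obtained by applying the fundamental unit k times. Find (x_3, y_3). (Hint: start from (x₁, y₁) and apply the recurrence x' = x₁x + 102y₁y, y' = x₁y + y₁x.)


Step 1: Find the fundamental solution (x₁, y₁) of x² - 102y² = 1.
  Expand √102 as a continued fraction. a₀ = ⌊√102⌋ = 10; iterate m_{k+1} = d_k·a_k − m_k, d_{k+1} = (102 − m_{k+1}²)/d_k, a_{k+1} = ⌊(a₀ + m_{k+1})/d_{k+1}⌋ (starting m₀ = 0, d₀ = 1), with convergents p_k = a_k·p_{k-1} + p_{k-2}, q_k = a_k·q_{k-1} + q_{k-2} (p₋₁ = 1, q₋₁ = 0):
  k = 0: a₀ = 10; p₀/q₀ = 10/1; p₀² − 102·q₀² = 100 − 102 = -2.
  k = 1: m = 10, d = 2, a = ⌊(10 + 10)/2⌋ = 10; p/q = (10·10 + 1)/(10·1 + 0) = 101/10; p² − 102·q² = 10201 − 10200 = 1.
  The first convergent with p² − 102·q² = 1 gives the fundamental solution (x₁, y₁) = (101, 10).
Step 2: Apply the recurrence (x_{n+1}, y_{n+1}) = (x₁x_n + 102y₁y_n, x₁y_n + y₁x_n) repeatedly.
  From (x_1, y_1) = (101, 10): x_2 = 101·101 + 102·10·10 = 20401; y_2 = 101·10 + 10·101 = 2020.
  From (x_2, y_2) = (20401, 2020): x_3 = 101·20401 + 102·10·2020 = 4120901; y_3 = 101·2020 + 10·20401 = 408030.
Step 3: Verify x_3² - 102·y_3² = 16981825051801 - 16981825051800 = 1 (should be 1). ✓

(x_1, y_1) = (101, 10); (x_3, y_3) = (4120901, 408030).


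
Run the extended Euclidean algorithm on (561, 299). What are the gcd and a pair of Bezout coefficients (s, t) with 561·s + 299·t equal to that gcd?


Euclidean algorithm on (561, 299) — divide until remainder is 0:
  561 = 1 · 299 + 262
  299 = 1 · 262 + 37
  262 = 7 · 37 + 3
  37 = 12 · 3 + 1
  3 = 3 · 1 + 0
gcd(561, 299) = 1.
Track Bezout coefficients alongside the remainders: start with r₀ = 561 = a·1 + b·0 (s = 1, t = 0) and r₁ = 299 = a·0 + b·1 (s = 0, t = 1); each new remainder r_{k+1} = r_{k-1} − q_k·r_k inherits s_{k+1} = s_{k-1} − q_k·s_k, t_{k+1} = t_{k-1} − q_k·t_k, so r_k = a·s_k + b·t_k at every step:
  q = 1: r = 262, s = 1 − 1·0 = 1, t = 0 − 1·1 = -1  (check: 561·1 + 299·(-1) = 262)
  q = 1: r = 37, s = 0 − 1·1 = -1, t = 1 − 1·(-1) = 2  (check: 561·(-1) + 299·2 = 37)
  q = 7: r = 3, s = 1 − 7·(-1) = 8, t = -1 − 7·2 = -15  (check: 561·8 + 299·(-15) = 3)
  q = 12: r = 1, s = -1 − 12·8 = -97, t = 2 − 12·(-15) = 182  (check: 561·(-97) + 299·182 = 1)
The row with r = 1 (the gcd) gives the Bezout coefficients s = -97, t = 182.
Result: 561 · (-97) + 299 · (182) = 1.

gcd(561, 299) = 1; s = -97, t = 182 (check: 561·(-97) + 299·182 = 1).


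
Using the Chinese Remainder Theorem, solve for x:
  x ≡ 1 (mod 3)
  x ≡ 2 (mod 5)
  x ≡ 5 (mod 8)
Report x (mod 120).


Moduli 3, 5, 8 are pairwise coprime; by CRT there is a unique solution modulo M = 3 · 5 · 8 = 120.
Solve pairwise, accumulating the modulus:
  Start with x ≡ 1 (mod 3).
  Combine with x ≡ 2 (mod 5): since gcd(3, 5) = 1, we get a unique residue mod 15.
    Write x = 1 + 3·t and substitute into x ≡ 2 (mod 5): 3·t ≡ 2 − 1 = 1 (mod 5).
    The inverse of 3 mod 5 is 2 (since 3·2 = 6 = 1·5 + 1), so t ≡ 2·1 = 2 ≡ 2 (mod 5).
    Then x = 1 + 3·2 = 7, valid modulo lcm(3, 5) = 15: x ≡ 7 (mod 15).
  Combine with x ≡ 5 (mod 8): since gcd(15, 8) = 1, we get a unique residue mod 120.
    Write x = 7 + 15·t and substitute into x ≡ 5 (mod 8): 15·t ≡ 5 − 7 = -2 (mod 8).
    Reduce coefficients mod 8: 7·t ≡ 6 (mod 8).
    The inverse of 7 mod 8 is 7 (since 7·7 = 49 = 6·8 + 1), so t ≡ 7·6 = 42 ≡ 2 (mod 8).
    Then x = 7 + 15·2 = 37, valid modulo lcm(15, 8) = 120: x ≡ 37 (mod 120).
Verify: 37 mod 3 = 1 ✓, 37 mod 5 = 2 ✓, 37 mod 8 = 5 ✓.

x ≡ 37 (mod 120).


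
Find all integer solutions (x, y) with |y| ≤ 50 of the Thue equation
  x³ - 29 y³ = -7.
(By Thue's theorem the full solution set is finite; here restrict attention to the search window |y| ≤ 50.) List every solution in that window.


The equation is x³ - 29y³ = -7. For fixed y, x³ = 29·y³ − 7, so a solution requires the RHS to be a perfect cube.
Strategy: iterate y from -50 to 50, compute RHS = 29·y³ − 7, and check whether it is a (positive or negative) perfect cube.
Check small values of y:
  y = 0: RHS = -7 is not a perfect cube.
  y = 1: RHS = 22 is not a perfect cube.
  y = -1: RHS = -36 is not a perfect cube.
  y = 2: RHS = 225 is not a perfect cube.
  y = -2: RHS = -239 is not a perfect cube.
  y = 3: RHS = 776 is not a perfect cube.
  y = -3: RHS = -790 is not a perfect cube.
Continuing the search up to |y| = 50 finds no solutions either.
No (x, y) in the scanned range satisfies the equation.

No integer solutions with |y| ≤ 50.


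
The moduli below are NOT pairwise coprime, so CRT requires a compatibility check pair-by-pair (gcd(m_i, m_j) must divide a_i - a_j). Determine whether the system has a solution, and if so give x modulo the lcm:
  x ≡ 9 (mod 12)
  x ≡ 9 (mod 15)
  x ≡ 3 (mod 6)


Moduli 12, 15, 6 are not pairwise coprime, so CRT works modulo lcm(m_i) when all pairwise compatibility conditions hold.
Pairwise compatibility: gcd(m_i, m_j) must divide a_i - a_j for every pair.
Merge one congruence at a time:
  Start: x ≡ 9 (mod 12).
  Combine with x ≡ 9 (mod 15): gcd(12, 15) = 3; 9 - 9 = 0, which IS divisible by 3, so compatible.
    Write x = 9 + 12·t and substitute into x ≡ 9 (mod 15): 12·t ≡ 9 − 9 = 0 (mod 15).
    Divide the congruence (and modulus) by g = 3: 4·t ≡ 0 (mod 5).
    The inverse of 4 mod 5 is 4 (since 4·4 = 16 = 3·5 + 1), so t ≡ 4·0 = 0 ≡ 0 (mod 5).
    Then x = 9 + 12·0 = 9, valid modulo lcm(12, 15) = 60: x ≡ 9 (mod 60).
  Combine with x ≡ 3 (mod 6): gcd(60, 6) = 6; 3 - 9 = -6, which IS divisible by 6, so compatible.
    Write x = 9 + 60·t and substitute into x ≡ 3 (mod 6): 60·t ≡ 3 − 9 = -6 (mod 6).
    Divide the congruence (and modulus) by g = 6: 10·t ≡ -1 (mod 1).
    Modulo 1 every t works; take t = 0.
    Then x = 9 + 60·0 = 9, valid modulo lcm(60, 6) = 60: x ≡ 9 (mod 60).
Verify: 9 mod 12 = 9, 9 mod 15 = 9, 9 mod 6 = 3.

x ≡ 9 (mod 60).


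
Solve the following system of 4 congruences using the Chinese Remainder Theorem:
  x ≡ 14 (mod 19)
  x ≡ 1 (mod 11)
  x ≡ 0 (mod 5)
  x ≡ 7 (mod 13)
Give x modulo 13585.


Product of moduli M = 19 · 11 · 5 · 13 = 13585.
Merge one congruence at a time:
  Start: x ≡ 14 (mod 19).
  Combine with x ≡ 1 (mod 11); new modulus lcm = 209.
    Write x = 14 + 19·t and substitute into x ≡ 1 (mod 11): 19·t ≡ 1 − 14 = -13 (mod 11).
    Reduce coefficients mod 11: 8·t ≡ 9 (mod 11).
    The inverse of 8 mod 11 is 7 (since 8·7 = 56 = 5·11 + 1), so t ≡ 7·9 = 63 ≡ 8 (mod 11).
    Then x = 14 + 19·8 = 166, valid modulo lcm(19, 11) = 209: x ≡ 166 (mod 209).
  Combine with x ≡ 0 (mod 5); new modulus lcm = 1045.
    Write x = 166 + 209·t and substitute into x ≡ 0 (mod 5): 209·t ≡ 0 − 166 = -166 (mod 5).
    Reduce coefficients mod 5: 4·t ≡ 4 (mod 5).
    The inverse of 4 mod 5 is 4 (since 4·4 = 16 = 3·5 + 1), so t ≡ 4·4 = 16 ≡ 1 (mod 5).
    Then x = 166 + 209·1 = 375, valid modulo lcm(209, 5) = 1045: x ≡ 375 (mod 1045).
  Combine with x ≡ 7 (mod 13); new modulus lcm = 13585.
    Write x = 375 + 1045·t and substitute into x ≡ 7 (mod 13): 1045·t ≡ 7 − 375 = -368 (mod 13).
    Reduce coefficients mod 13: 5·t ≡ 9 (mod 13).
    The inverse of 5 mod 13 is 8 (since 5·8 = 40 = 3·13 + 1), so t ≡ 8·9 = 72 ≡ 7 (mod 13).
    Then x = 375 + 1045·7 = 7690, valid modulo lcm(1045, 13) = 13585: x ≡ 7690 (mod 13585).
Verify against each original: 7690 mod 19 = 14, 7690 mod 11 = 1, 7690 mod 5 = 0, 7690 mod 13 = 7.

x ≡ 7690 (mod 13585).


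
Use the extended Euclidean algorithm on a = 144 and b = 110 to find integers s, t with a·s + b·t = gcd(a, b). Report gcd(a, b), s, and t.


Euclidean algorithm on (144, 110) — divide until remainder is 0:
  144 = 1 · 110 + 34
  110 = 3 · 34 + 8
  34 = 4 · 8 + 2
  8 = 4 · 2 + 0
gcd(144, 110) = 2.
Track Bezout coefficients alongside the remainders: start with r₀ = 144 = a·1 + b·0 (s = 1, t = 0) and r₁ = 110 = a·0 + b·1 (s = 0, t = 1); each new remainder r_{k+1} = r_{k-1} − q_k·r_k inherits s_{k+1} = s_{k-1} − q_k·s_k, t_{k+1} = t_{k-1} − q_k·t_k, so r_k = a·s_k + b·t_k at every step:
  q = 1: r = 34, s = 1 − 1·0 = 1, t = 0 − 1·1 = -1  (check: 144·1 + 110·(-1) = 34)
  q = 3: r = 8, s = 0 − 3·1 = -3, t = 1 − 3·(-1) = 4  (check: 144·(-3) + 110·4 = 8)
  q = 4: r = 2, s = 1 − 4·(-3) = 13, t = -1 − 4·4 = -17  (check: 144·13 + 110·(-17) = 2)
The row with r = 2 (the gcd) gives the Bezout coefficients s = 13, t = -17.
Result: 144 · (13) + 110 · (-17) = 2.

gcd(144, 110) = 2; s = 13, t = -17 (check: 144·13 + 110·(-17) = 2).


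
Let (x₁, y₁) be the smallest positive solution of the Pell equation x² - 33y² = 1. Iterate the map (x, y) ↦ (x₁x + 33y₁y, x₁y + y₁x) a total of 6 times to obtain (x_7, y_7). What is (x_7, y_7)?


Step 1: Find the fundamental solution (x₁, y₁) of x² - 33y² = 1.
  Expand √33 as a continued fraction. a₀ = ⌊√33⌋ = 5; iterate m_{k+1} = d_k·a_k − m_k, d_{k+1} = (33 − m_{k+1}²)/d_k, a_{k+1} = ⌊(a₀ + m_{k+1})/d_{k+1}⌋ (starting m₀ = 0, d₀ = 1), with convergents p_k = a_k·p_{k-1} + p_{k-2}, q_k = a_k·q_{k-1} + q_{k-2} (p₋₁ = 1, q₋₁ = 0):
  k = 0: a₀ = 5; p₀/q₀ = 5/1; p₀² − 33·q₀² = 25 − 33 = -8.
  k = 1: m = 5, d = 8, a = ⌊(5 + 5)/8⌋ = 1; p/q = (1·5 + 1)/(1·1 + 0) = 6/1; p² − 33·q² = 36 − 33 = 3.
  k = 2: m = 3, d = 3, a = ⌊(5 + 3)/3⌋ = 2; p/q = (2·6 + 5)/(2·1 + 1) = 17/3; p² − 33·q² = 289 − 297 = -8.
  k = 3: m = 3, d = 8, a = ⌊(5 + 3)/8⌋ = 1; p/q = (1·17 + 6)/(1·3 + 1) = 23/4; p² − 33·q² = 529 − 528 = 1.
  The first convergent with p² − 33·q² = 1 gives the fundamental solution (x₁, y₁) = (23, 4).
Step 2: Apply the recurrence (x_{n+1}, y_{n+1}) = (x₁x_n + 33y₁y_n, x₁y_n + y₁x_n) repeatedly.
  From (x_1, y_1) = (23, 4): x_2 = 23·23 + 33·4·4 = 1057; y_2 = 23·4 + 4·23 = 184.
  From (x_2, y_2) = (1057, 184): x_3 = 23·1057 + 33·4·184 = 48599; y_3 = 23·184 + 4·1057 = 8460.
  From (x_3, y_3) = (48599, 8460): x_4 = 23·48599 + 33·4·8460 = 2234497; y_4 = 23·8460 + 4·48599 = 388976.
  From (x_4, y_4) = (2234497, 388976): x_5 = 23·2234497 + 33·4·388976 = 102738263; y_5 = 23·388976 + 4·2234497 = 17884436.
  From (x_5, y_5) = (102738263, 17884436): x_6 = 23·102738263 + 33·4·17884436 = 4723725601; y_6 = 23·17884436 + 4·102738263 = 822295080.
  From (x_6, y_6) = (4723725601, 822295080): x_7 = 23·4723725601 + 33·4·822295080 = 217188639383; y_7 = 23·822295080 + 4·4723725601 = 37807689244.
Step 3: Verify x_7² - 33·y_7² = 47170905077038818620689 - 47170905077038818620688 = 1 (should be 1). ✓

(x_1, y_1) = (23, 4); (x_7, y_7) = (217188639383, 37807689244).


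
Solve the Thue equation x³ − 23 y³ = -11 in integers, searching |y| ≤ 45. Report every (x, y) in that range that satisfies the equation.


The equation is x³ - 23y³ = -11. For fixed y, x³ = 23·y³ − 11, so a solution requires the RHS to be a perfect cube.
Strategy: iterate y from -45 to 45, compute RHS = 23·y³ − 11, and check whether it is a (positive or negative) perfect cube.
Check small values of y:
  y = 0: RHS = -11 is not a perfect cube.
  y = 1: RHS = 12 is not a perfect cube.
  y = -1: RHS = -34 is not a perfect cube.
  y = 2: RHS = 173 is not a perfect cube.
  y = -2: RHS = -195 is not a perfect cube.
  y = 3: RHS = 610 is not a perfect cube.
  y = -3: RHS = -632 is not a perfect cube.
Continuing the search up to |y| = 45 finds no solutions either.
No (x, y) in the scanned range satisfies the equation.

No integer solutions with |y| ≤ 45.


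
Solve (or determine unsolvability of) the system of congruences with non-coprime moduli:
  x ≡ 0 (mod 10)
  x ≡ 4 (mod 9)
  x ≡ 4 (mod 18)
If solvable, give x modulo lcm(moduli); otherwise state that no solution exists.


Moduli 10, 9, 18 are not pairwise coprime, so CRT works modulo lcm(m_i) when all pairwise compatibility conditions hold.
Pairwise compatibility: gcd(m_i, m_j) must divide a_i - a_j for every pair.
Merge one congruence at a time:
  Start: x ≡ 0 (mod 10).
  Combine with x ≡ 4 (mod 9): gcd(10, 9) = 1; 4 - 0 = 4, which IS divisible by 1, so compatible.
    Write x = 0 + 10·t and substitute into x ≡ 4 (mod 9): 10·t ≡ 4 − 0 = 4 (mod 9).
    Reduce coefficients mod 9: 1·t ≡ 4 (mod 9).
    So t ≡ 4 (mod 9).
    Then x = 0 + 10·4 = 40, valid modulo lcm(10, 9) = 90: x ≡ 40 (mod 90).
  Combine with x ≡ 4 (mod 18): gcd(90, 18) = 18; 4 - 40 = -36, which IS divisible by 18, so compatible.
    Write x = 40 + 90·t and substitute into x ≡ 4 (mod 18): 90·t ≡ 4 − 40 = -36 (mod 18).
    Divide the congruence (and modulus) by g = 18: 5·t ≡ -2 (mod 1).
    Modulo 1 every t works; take t = 0.
    Then x = 40 + 90·0 = 40, valid modulo lcm(90, 18) = 90: x ≡ 40 (mod 90).
Verify: 40 mod 10 = 0, 40 mod 9 = 4, 40 mod 18 = 4.

x ≡ 40 (mod 90).


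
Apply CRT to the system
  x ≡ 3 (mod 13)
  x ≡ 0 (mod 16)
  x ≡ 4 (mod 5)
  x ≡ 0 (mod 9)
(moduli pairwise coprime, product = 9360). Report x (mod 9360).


Product of moduli M = 13 · 16 · 5 · 9 = 9360.
Merge one congruence at a time:
  Start: x ≡ 3 (mod 13).
  Combine with x ≡ 0 (mod 16); new modulus lcm = 208.
    Write x = 3 + 13·t and substitute into x ≡ 0 (mod 16): 13·t ≡ 0 − 3 = -3 (mod 16).
    Reduce coefficients mod 16: 13·t ≡ 13 (mod 16).
    The inverse of 13 mod 16 is 5 (since 13·5 = 65 = 4·16 + 1), so t ≡ 5·13 = 65 ≡ 1 (mod 16).
    Then x = 3 + 13·1 = 16, valid modulo lcm(13, 16) = 208: x ≡ 16 (mod 208).
  Combine with x ≡ 4 (mod 5); new modulus lcm = 1040.
    Write x = 16 + 208·t and substitute into x ≡ 4 (mod 5): 208·t ≡ 4 − 16 = -12 (mod 5).
    Reduce coefficients mod 5: 3·t ≡ 3 (mod 5).
    The inverse of 3 mod 5 is 2 (since 3·2 = 6 = 1·5 + 1), so t ≡ 2·3 = 6 ≡ 1 (mod 5).
    Then x = 16 + 208·1 = 224, valid modulo lcm(208, 5) = 1040: x ≡ 224 (mod 1040).
  Combine with x ≡ 0 (mod 9); new modulus lcm = 9360.
    Write x = 224 + 1040·t and substitute into x ≡ 0 (mod 9): 1040·t ≡ 0 − 224 = -224 (mod 9).
    Reduce coefficients mod 9: 5·t ≡ 1 (mod 9).
    The inverse of 5 mod 9 is 2 (since 5·2 = 10 = 1·9 + 1), so t ≡ 2·1 = 2 ≡ 2 (mod 9).
    Then x = 224 + 1040·2 = 2304, valid modulo lcm(1040, 9) = 9360: x ≡ 2304 (mod 9360).
Verify against each original: 2304 mod 13 = 3, 2304 mod 16 = 0, 2304 mod 5 = 4, 2304 mod 9 = 0.

x ≡ 2304 (mod 9360).


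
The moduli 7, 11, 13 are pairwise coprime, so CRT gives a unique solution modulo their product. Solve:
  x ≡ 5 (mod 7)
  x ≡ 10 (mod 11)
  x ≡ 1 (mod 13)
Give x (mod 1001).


Moduli 7, 11, 13 are pairwise coprime; by CRT there is a unique solution modulo M = 7 · 11 · 13 = 1001.
Solve pairwise, accumulating the modulus:
  Start with x ≡ 5 (mod 7).
  Combine with x ≡ 10 (mod 11): since gcd(7, 11) = 1, we get a unique residue mod 77.
    Write x = 5 + 7·t and substitute into x ≡ 10 (mod 11): 7·t ≡ 10 − 5 = 5 (mod 11).
    The inverse of 7 mod 11 is 8 (since 7·8 = 56 = 5·11 + 1), so t ≡ 8·5 = 40 ≡ 7 (mod 11).
    Then x = 5 + 7·7 = 54, valid modulo lcm(7, 11) = 77: x ≡ 54 (mod 77).
  Combine with x ≡ 1 (mod 13): since gcd(77, 13) = 1, we get a unique residue mod 1001.
    Write x = 54 + 77·t and substitute into x ≡ 1 (mod 13): 77·t ≡ 1 − 54 = -53 (mod 13).
    Reduce coefficients mod 13: 12·t ≡ 12 (mod 13).
    The inverse of 12 mod 13 is 12 (since 12·12 = 144 = 11·13 + 1), so t ≡ 12·12 = 144 ≡ 1 (mod 13).
    Then x = 54 + 77·1 = 131, valid modulo lcm(77, 13) = 1001: x ≡ 131 (mod 1001).
Verify: 131 mod 7 = 5 ✓, 131 mod 11 = 10 ✓, 131 mod 13 = 1 ✓.

x ≡ 131 (mod 1001).


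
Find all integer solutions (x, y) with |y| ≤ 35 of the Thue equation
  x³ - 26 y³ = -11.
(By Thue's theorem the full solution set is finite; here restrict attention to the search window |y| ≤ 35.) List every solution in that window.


The equation is x³ - 26y³ = -11. For fixed y, x³ = 26·y³ − 11, so a solution requires the RHS to be a perfect cube.
Strategy: iterate y from -35 to 35, compute RHS = 26·y³ − 11, and check whether it is a (positive or negative) perfect cube.
Check small values of y:
  y = 0: RHS = -11 is not a perfect cube.
  y = 1: RHS = 15 is not a perfect cube.
  y = -1: RHS = -37 is not a perfect cube.
  y = 2: RHS = 197 is not a perfect cube.
  y = -2: RHS = -219 is not a perfect cube.
  y = 3: RHS = 691 is not a perfect cube.
  y = -3: RHS = -713 is not a perfect cube.
Continuing the search up to |y| = 35 finds no solutions either.
No (x, y) in the scanned range satisfies the equation.

No integer solutions with |y| ≤ 35.


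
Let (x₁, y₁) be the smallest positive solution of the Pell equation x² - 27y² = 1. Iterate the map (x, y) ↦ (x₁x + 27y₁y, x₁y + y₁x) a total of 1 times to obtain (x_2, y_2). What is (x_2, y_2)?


Step 1: Find the fundamental solution (x₁, y₁) of x² - 27y² = 1.
  Expand √27 as a continued fraction. a₀ = ⌊√27⌋ = 5; iterate m_{k+1} = d_k·a_k − m_k, d_{k+1} = (27 − m_{k+1}²)/d_k, a_{k+1} = ⌊(a₀ + m_{k+1})/d_{k+1}⌋ (starting m₀ = 0, d₀ = 1), with convergents p_k = a_k·p_{k-1} + p_{k-2}, q_k = a_k·q_{k-1} + q_{k-2} (p₋₁ = 1, q₋₁ = 0):
  k = 0: a₀ = 5; p₀/q₀ = 5/1; p₀² − 27·q₀² = 25 − 27 = -2.
  k = 1: m = 5, d = 2, a = ⌊(5 + 5)/2⌋ = 5; p/q = (5·5 + 1)/(5·1 + 0) = 26/5; p² − 27·q² = 676 − 675 = 1.
  The first convergent with p² − 27·q² = 1 gives the fundamental solution (x₁, y₁) = (26, 5).
Step 2: Apply the recurrence (x_{n+1}, y_{n+1}) = (x₁x_n + 27y₁y_n, x₁y_n + y₁x_n) repeatedly.
  From (x_1, y_1) = (26, 5): x_2 = 26·26 + 27·5·5 = 1351; y_2 = 26·5 + 5·26 = 260.
Step 3: Verify x_2² - 27·y_2² = 1825201 - 1825200 = 1 (should be 1). ✓

(x_1, y_1) = (26, 5); (x_2, y_2) = (1351, 260).
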